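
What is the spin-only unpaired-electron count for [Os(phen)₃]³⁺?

1,10-phenanthroline is neutral; balancing the +3 overall charge requires Os(III).
Group 8 minus oxidation state 3 gives a d⁵ configuration.
Counting donor atoms: 3×1,10-phenanthroline (bidentate) → 6 donors. Coordination number = 6.
The spin state decides the count: a 5d ion has a large Δₒ and is invariably low-spin.
An octahedral low-spin d⁵ ion is t₂g⁵e_g⁰, giving 1 unpaired electron.

1 unpaired electron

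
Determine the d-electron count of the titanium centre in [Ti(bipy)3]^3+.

Summing ligand charges against the +3 overall charge gives an oxidation state of +3 for titanium.
Group 4 minus oxidation state 3 gives a d¹ configuration.

d1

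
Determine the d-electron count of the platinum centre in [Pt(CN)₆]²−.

Each cyanide is −1; balancing the −2 overall charge requires Pt(IV).
Platinum is a group-10 element; Pt(IV) is therefore d⁶.

d⁶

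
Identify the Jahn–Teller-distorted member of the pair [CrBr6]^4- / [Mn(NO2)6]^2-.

[CrBr6]^4-

[CrBr6]^4-: Ligand charges: each bromide is −1. With an overall charge of −4 the chromium centre must be in the +2 oxidation state. Cr sits in group 6, so the d-electron count is 6 − 2 = 4. Bromide is a weak-field ligand for a first-row metal, so the complex is high-spin. The t₂g³e_g¹ (high-spin) configuration has an unevenly filled e_g set; the Jahn–Teller theorem predicts a tetragonal distortion (typically axial elongation) to lift the degeneracy.
[Mn(NO2)6]^2-: Each nitro (N-bound nitrite) is −1; balancing the −2 overall charge requires Mn(IV). Group 7 minus oxidation state 4 gives a d³ configuration. The d³ configuration leaves the e_g set evenly filled (or empty) — no strong Jahn–Teller driving force.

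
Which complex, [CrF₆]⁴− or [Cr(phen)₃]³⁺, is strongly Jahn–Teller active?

[CrF₆]⁴−: Ligand charges: each fluoride is −1. With an overall charge of −4 the chromium centre must be in the +2 oxidation state. Cr sits in group 6, so the d-electron count is 6 − 2 = 4. Fluoride is a weak-field ligand for a first-row metal, so the complex is high-spin. The t₂g³e_g¹ (high-spin) configuration has an unevenly filled e_g set; the Jahn–Teller theorem predicts a tetragonal distortion (typically axial elongation) to lift the degeneracy.
[Cr(phen)₃]³⁺: Ligand charges: 1,10-phenanthroline is neutral. With an overall charge of +3 the chromium centre must be in the +3 oxidation state. Group 6 minus oxidation state 3 gives a d³ configuration. The d³ configuration leaves the e_g set evenly filled (or empty) — no strong Jahn–Teller driving force.

[CrF₆]⁴−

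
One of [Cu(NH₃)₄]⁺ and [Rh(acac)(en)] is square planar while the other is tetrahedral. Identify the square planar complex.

For [Cu(NH₃)₄]⁺: Ammonia is neutral; balancing the +1 overall charge requires Cu(I). Cu sits in group 11, so the d-electron count is 11 − 1 = 10. A d¹⁰ ion has no crystal-field stabilisation preference between square planar and tetrahedral, so four ligands adopt the sterically favoured tetrahedral geometry. → tetrahedral.
For [Rh(acac)(en)]: Ligand charges: each acetylacetonate is −1; ethylenediamine is neutral. With an overall charge of 0 the rhodium centre must be in the +1 oxidation state. Rh sits in group 9, so the d-electron count is 9 − 1 = 8. A 4d d⁸ ion has a large crystal-field splitting; square planar leaves the high-energy d_{x²−y²} orbital empty and maximises CFSE. → square planar.

[Rh(acac)(en)]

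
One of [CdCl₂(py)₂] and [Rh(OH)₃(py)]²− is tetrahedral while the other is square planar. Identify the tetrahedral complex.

For [CdCl₂(py)₂]: Ligand charges: each chloride is −1; pyridine is neutral. With an overall charge of 0 the cadmium centre must be in the +2 oxidation state. Group 12 minus oxidation state 2 gives a d¹⁰ configuration. A d¹⁰ ion has no crystal-field stabilisation preference between square planar and tetrahedral, so four ligands adopt the sterically favoured tetrahedral geometry. → tetrahedral.
For [Rh(OH)₃(py)]²−: Ligand charges: each hydroxide is −1; pyridine is neutral. With an overall charge of −2 the rhodium centre must be in the +1 oxidation state. Group 9 minus oxidation state 1 gives a d⁸ configuration. A 4d d⁸ ion has a large crystal-field splitting; square planar leaves the high-energy d_{x²−y²} orbital empty and maximises CFSE. → square planar.

[CdCl₂(py)₂]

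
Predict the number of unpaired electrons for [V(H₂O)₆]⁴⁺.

1

Ligand charges: water is neutral. With an overall charge of +4 the vanadium centre must be in the +4 oxidation state.
Group 5 minus oxidation state 4 gives a d¹ configuration.
In an octahedral field the d¹ configuration is t₂g¹e_g⁰ (only one arrangement possible), giving 1 unpaired electron.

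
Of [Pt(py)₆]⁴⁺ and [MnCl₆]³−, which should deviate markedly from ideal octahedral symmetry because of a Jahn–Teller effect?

[MnCl₆]³−

[Pt(py)₆]⁴⁺: Pyridine is neutral; balancing the +4 overall charge requires Pt(IV). Group 10 minus oxidation state 4 gives a d⁶ configuration. A 5d ion has a large Δₒ and is invariably low-spin. The d⁶ configuration leaves the e_g set evenly filled (or empty) — no strong Jahn–Teller driving force.
[MnCl₆]³−: Each chloride is −1; balancing the −3 overall charge requires Mn(III). Manganese is a group-7 element; Mn(III) is therefore d⁴. Chloride is a weak-field ligand for a first-row metal, so the complex is high-spin. The t₂g³e_g¹ (high-spin) configuration has an unevenly filled e_g set; the Jahn–Teller theorem predicts a tetragonal distortion (typically axial elongation) to lift the degeneracy.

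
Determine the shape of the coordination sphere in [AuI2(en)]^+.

Summing ligand charges against the +1 overall charge gives an oxidation state of +3 for gold.
Gold is a group-11 element; Au(III) is therefore d⁸.
Counting donor atoms: 2×iodide (monodentate) → 2 donors; 1×ethylenediamine (bidentate) → 2 donors. Coordination number = 4.
A 5d d⁸ ion has a large crystal-field splitting; square planar leaves the high-energy d_{x²−y²} orbital empty and maximises CFSE.

square planar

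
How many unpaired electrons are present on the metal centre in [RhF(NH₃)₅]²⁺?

Summing ligand charges against the +2 overall charge gives an oxidation state of +3 for rhodium.
Rh sits in group 9, so the d-electron count is 9 − 3 = 6.
The spin state decides the count: a 4d ion has a large Δₒ and is invariably low-spin.
An octahedral low-spin d⁶ ion is t₂g⁶e_g⁰, giving 0 unpaired electrons.

0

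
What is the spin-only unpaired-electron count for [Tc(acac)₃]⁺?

Ligand charges: each acetylacetonate is −1. With an overall charge of +1 the technetium centre must be in the +4 oxidation state.
Tc sits in group 7, so the d-electron count is 7 − 4 = 3.
Counting donor atoms: 3×acetylacetonate (bidentate) → 6 donors. Coordination number = 6.
In an octahedral field the d³ configuration is t₂g³e_g⁰ (only one arrangement possible), giving 3 unpaired electrons.

3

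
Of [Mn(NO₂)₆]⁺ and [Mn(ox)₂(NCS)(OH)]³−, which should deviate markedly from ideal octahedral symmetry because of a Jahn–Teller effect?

[Mn(NO₂)₆]⁺: Ligand charges: each nitro (N-bound nitrite) is −1. With an overall charge of +1 the manganese centre must be in the +7 oxidation state. Manganese is a group-7 element; Mn(VII) is therefore d⁰. The d⁰ configuration leaves the e_g set evenly filled (or empty) — no strong Jahn–Teller driving force.
[Mn(ox)₂(NCS)(OH)]³−: Ligand charges: each oxalate is −2; each isothiocyanate is −1; each hydroxide is −1. With an overall charge of −3 the manganese centre must be in the +3 oxidation state. Manganese is a group-7 element; Mn(III) is therefore d⁴. Hydroxide, isothiocyanate, and oxalate are weak-field ligands for a first-row metal, so the complex is high-spin. The t₂g³e_g¹ (high-spin) configuration has an unevenly filled e_g set; the Jahn–Teller theorem predicts a tetragonal distortion (typically axial elongation) to lift the degeneracy.

[Mn(ox)₂(NCS)(OH)]³−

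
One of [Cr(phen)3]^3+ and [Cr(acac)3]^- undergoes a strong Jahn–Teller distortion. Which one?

[Cr(acac)3]^-

[Cr(phen)3]^3+: 1,10-phenanthroline is neutral; balancing the +3 overall charge requires Cr(III). Chromium is a group-6 element; Cr(III) is therefore d³. The d³ configuration leaves the e_g set evenly filled (or empty) — no strong Jahn–Teller driving force.
[Cr(acac)3]^-: Ligand charges: each acetylacetonate is −1. With an overall charge of −1 the chromium centre must be in the +2 oxidation state. Chromium is a group-6 element; Cr(II) is therefore d⁴. Acetylacetonate is a weak-field ligand for a first-row metal, so the complex is high-spin. The t₂g³e_g¹ (high-spin) configuration has an unevenly filled e_g set; the Jahn–Teller theorem predicts a tetragonal distortion (typically axial elongation) to lift the degeneracy.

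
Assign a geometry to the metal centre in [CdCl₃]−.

trigonal planar

Ligand charges: each chloride is −1. With an overall charge of −1 the cadmium centre must be in the +2 oxidation state.
Cd sits in group 12, so the d-electron count is 12 − 2 = 10.
Coordination number: 3.
Three ligands around a d¹⁰ centre minimise repulsion in a trigonal-planar arrangement.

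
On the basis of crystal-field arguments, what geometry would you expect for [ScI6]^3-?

Summing ligand charges against the −3 overall charge gives an oxidation state of +3 for scandium.
Scandium is a group-3 element; Sc(III) is therefore d⁰.
Coordination number: 6.
Six donors around a single metal centre give an octahedral coordination sphere.

octahedral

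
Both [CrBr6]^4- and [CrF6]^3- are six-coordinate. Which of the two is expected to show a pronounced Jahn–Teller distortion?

[CrBr6]^4-

[CrBr6]^4-: Each bromide is −1; balancing the −4 overall charge requires Cr(II). Cr sits in group 6, so the d-electron count is 6 − 2 = 4. Bromide is a weak-field ligand for a first-row metal, so the complex is high-spin. The t₂g³e_g¹ (high-spin) configuration has an unevenly filled e_g set; the Jahn–Teller theorem predicts a tetragonal distortion (typically axial elongation) to lift the degeneracy.
[CrF6]^3-: Ligand charges: each fluoride is −1. With an overall charge of −3 the chromium centre must be in the +3 oxidation state. Cr sits in group 6, so the d-electron count is 6 − 3 = 3. The d³ configuration leaves the e_g set evenly filled (or empty) — no strong Jahn–Teller driving force.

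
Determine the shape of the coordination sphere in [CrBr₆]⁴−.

Each bromide is −1; balancing the −4 overall charge requires Cr(II).
Group 6 minus oxidation state 2 gives a d⁴ configuration.
Coordination number: 6.
Six donors around a single metal centre give an octahedral coordination sphere.

octahedral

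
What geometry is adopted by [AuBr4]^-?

Summing ligand charges against the −1 overall charge gives an oxidation state of +3 for gold.
Gold is a group-11 element; Au(III) is therefore d⁸.
With 4 monodentate ligands the coordination number is 4.
A 5d d⁸ ion has a large crystal-field splitting; square planar leaves the high-energy d_{x²−y²} orbital empty and maximises CFSE.

square planar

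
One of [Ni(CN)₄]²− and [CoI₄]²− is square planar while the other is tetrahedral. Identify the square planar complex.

For [Ni(CN)₄]²−: Each cyanide is −1; balancing the −2 overall charge requires Ni(II). Group 10 minus oxidation state 2 gives a d⁸ configuration. Cyanide is a strong-field ligand (high in the spectrochemical series). A 3d d⁸ ion with strong-field ligands gains enough CFSE to favour square planar over tetrahedral. → square planar.
For [CoI₄]²−: Each iodide is −1; balancing the −2 overall charge requires Co(II). Co sits in group 9, so the d-electron count is 9 − 2 = 7. For a high-spin 3d d⁷ ion with weak-field ligands the small Δₜ gives little square-planar CFSE advantage, so four ligands adopt the sterically favoured tetrahedral geometry. → tetrahedral.

[Ni(CN)₄]²−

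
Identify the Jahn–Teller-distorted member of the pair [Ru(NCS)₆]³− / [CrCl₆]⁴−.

[CrCl₆]⁴−

[Ru(NCS)₆]³−: Each isothiocyanate is −1; balancing the −3 overall charge requires Ru(III). Ruthenium is a group-8 element; Ru(III) is therefore d⁵. A 4d ion has a large Δₒ and is invariably low-spin. The d⁵ configuration leaves the e_g set evenly filled (or empty) — no strong Jahn–Teller driving force.
[CrCl₆]⁴−: Ligand charges: each chloride is −1. With an overall charge of −4 the chromium centre must be in the +2 oxidation state. Group 6 minus oxidation state 2 gives a d⁴ configuration. Chloride is a weak-field ligand for a first-row metal, so the complex is high-spin. The t₂g³e_g¹ (high-spin) configuration has an unevenly filled e_g set; the Jahn–Teller theorem predicts a tetragonal distortion (typically axial elongation) to lift the degeneracy.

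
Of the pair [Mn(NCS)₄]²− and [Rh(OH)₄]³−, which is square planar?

For [Mn(NCS)₄]²−: Ligand charges: each isothiocyanate is −1. With an overall charge of −2 the manganese centre must be in the +2 oxidation state. Mn sits in group 7, so the d-electron count is 7 − 2 = 5. A high-spin d⁵ ion has zero CFSE in either geometry, so four ligands adopt the sterically favoured tetrahedral geometry. → tetrahedral.
For [Rh(OH)₄]³−: Each hydroxide is −1; balancing the −3 overall charge requires Rh(I). Group 9 minus oxidation state 1 gives a d⁸ configuration. A 4d d⁸ ion has a large crystal-field splitting; square planar leaves the high-energy d_{x²−y²} orbital empty and maximises CFSE. → square planar.

[Rh(OH)₄]³−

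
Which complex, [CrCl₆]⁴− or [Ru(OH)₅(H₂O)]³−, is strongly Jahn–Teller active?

[CrCl₆]⁴−: Each chloride is −1; balancing the −4 overall charge requires Cr(II). Cr sits in group 6, so the d-electron count is 6 − 2 = 4. Chloride is a weak-field ligand for a first-row metal, so the complex is high-spin. The t₂g³e_g¹ (high-spin) configuration has an unevenly filled e_g set; the Jahn–Teller theorem predicts a tetragonal distortion (typically axial elongation) to lift the degeneracy.
[Ru(OH)₅(H₂O)]³−: Summing ligand charges against the −3 overall charge gives an oxidation state of +2 for ruthenium. Ru sits in group 8, so the d-electron count is 8 − 2 = 6. A 4d ion has a large Δₒ and is invariably low-spin. The d⁶ configuration leaves the e_g set evenly filled (or empty) — no strong Jahn–Teller driving force.

[CrCl₆]⁴−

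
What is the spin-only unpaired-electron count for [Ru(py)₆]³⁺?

1

Summing ligand charges against the +3 overall charge gives an oxidation state of +3 for ruthenium.
Ru sits in group 8, so the d-electron count is 8 − 3 = 5.
The spin state decides the count: a 4d ion has a large Δₒ and is invariably low-spin.
An octahedral low-spin d⁵ ion is t₂g⁵e_g⁰, giving 1 unpaired electron.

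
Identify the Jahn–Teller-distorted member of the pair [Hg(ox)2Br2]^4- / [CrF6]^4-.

[CrF6]^4-

[Hg(ox)2Br2]^4-: Ligand charges: each oxalate is −2; each bromide is −1. With an overall charge of −4 the mercury centre must be in the +2 oxidation state. Mercury is a group-12 element; Hg(II) is therefore d¹⁰. The d¹⁰ configuration leaves the e_g set evenly filled (or empty) — no strong Jahn–Teller driving force.
[CrF6]^4-: Each fluoride is −1; balancing the −4 overall charge requires Cr(II). Group 6 minus oxidation state 2 gives a d⁴ configuration. Fluoride is a weak-field ligand for a first-row metal, so the complex is high-spin. The t₂g³e_g¹ (high-spin) configuration has an unevenly filled e_g set; the Jahn–Teller theorem predicts a tetragonal distortion (typically axial elongation) to lift the degeneracy.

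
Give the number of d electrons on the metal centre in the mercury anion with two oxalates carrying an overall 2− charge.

Ligand charges: each oxalate is −2. With an overall charge of −2 the mercury centre must be in the +2 oxidation state.
Mercury is a group-12 element; Hg(II) is therefore d¹⁰.

d¹⁰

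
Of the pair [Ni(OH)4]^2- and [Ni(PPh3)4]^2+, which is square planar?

For [Ni(OH)4]^2-: Summing ligand charges against the −2 overall charge gives an oxidation state of +2 for nickel. Nickel is a group-10 element; Ni(II) is therefore d⁸. Hydroxide is a weak-field ligand. With weak-field ligands the CFSE gain from square planar is small, so a 3d d⁸ ion takes the sterically preferred tetrahedral geometry. → tetrahedral.
For [Ni(PPh3)4]^2+: Summing ligand charges against the +2 overall charge gives an oxidation state of +2 for nickel. Group 10 minus oxidation state 2 gives a d⁸ configuration. Triphenylphosphine is a strong-field ligand (high in the spectrochemical series). A 3d d⁸ ion with strong-field ligands gains enough CFSE to favour square planar over tetrahedral. → square planar.

[Ni(PPh3)4]^2+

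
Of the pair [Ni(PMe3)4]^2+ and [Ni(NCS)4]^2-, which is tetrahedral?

For [Ni(PMe3)4]^2+: Summing ligand charges against the +2 overall charge gives an oxidation state of +2 for nickel. Nickel is a group-10 element; Ni(II) is therefore d⁸. Trimethylphosphine is a strong-field ligand (high in the spectrochemical series). A 3d d⁸ ion with strong-field ligands gains enough CFSE to favour square planar over tetrahedral. → square planar.
For [Ni(NCS)4]^2-: Ligand charges: each isothiocyanate is −1. With an overall charge of −2 the nickel centre must be in the +2 oxidation state. Nickel is a group-10 element; Ni(II) is therefore d⁸. Isothiocyanate is a weak-field ligand. With weak-field ligands the CFSE gain from square planar is small, so a 3d d⁸ ion takes the sterically preferred tetrahedral geometry. → tetrahedral.

[Ni(NCS)4]^2-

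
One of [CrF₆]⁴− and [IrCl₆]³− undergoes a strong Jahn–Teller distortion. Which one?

[CrF₆]⁴−: Ligand charges: each fluoride is −1. With an overall charge of −4 the chromium centre must be in the +2 oxidation state. Group 6 minus oxidation state 2 gives a d⁴ configuration. Fluoride is a weak-field ligand for a first-row metal, so the complex is high-spin. The t₂g³e_g¹ (high-spin) configuration has an unevenly filled e_g set; the Jahn–Teller theorem predicts a tetragonal distortion (typically axial elongation) to lift the degeneracy.
[IrCl₆]³−: Ligand charges: each chloride is −1. With an overall charge of −3 the iridium centre must be in the +3 oxidation state. Ir sits in group 9, so the d-electron count is 9 − 3 = 6. A 5d ion has a large Δₒ and is invariably low-spin. The d⁶ configuration leaves the e_g set evenly filled (or empty) — no strong Jahn–Teller driving force.

[CrF₆]⁴−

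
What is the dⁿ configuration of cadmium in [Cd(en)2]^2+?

d¹⁰

Ligand charges: ethylenediamine is neutral. With an overall charge of +2 the cadmium centre must be in the +2 oxidation state.
Cadmium is a group-12 element; Cd(II) is therefore d¹⁰.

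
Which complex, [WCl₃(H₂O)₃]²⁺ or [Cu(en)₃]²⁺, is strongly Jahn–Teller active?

[Cu(en)₃]²⁺

[WCl₃(H₂O)₃]²⁺: Summing ligand charges against the +2 overall charge gives an oxidation state of +5 for tungsten. W sits in group 6, so the d-electron count is 6 − 5 = 1. The d¹ configuration leaves the e_g set evenly filled (or empty) — no strong Jahn–Teller driving force.
[Cu(en)₃]²⁺: Ligand charges: ethylenediamine is neutral. With an overall charge of +2 the copper centre must be in the +2 oxidation state. Cu sits in group 11, so the d-electron count is 11 − 2 = 9. The t₂g⁶e_g³ configuration has an unevenly filled e_g set; the Jahn–Teller theorem predicts a tetragonal distortion (typically axial elongation) to lift the degeneracy.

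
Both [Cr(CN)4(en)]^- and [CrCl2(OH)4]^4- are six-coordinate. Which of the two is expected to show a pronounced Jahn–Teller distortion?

[Cr(CN)4(en)]^-: Each cyanide is −1; ethylenediamine is neutral; balancing the −1 overall charge requires Cr(III). Cr sits in group 6, so the d-electron count is 6 − 3 = 3. The d³ configuration leaves the e_g set evenly filled (or empty) — no strong Jahn–Teller driving force.
[CrCl2(OH)4]^4-: Ligand charges: each chloride is −1; each hydroxide is −1. With an overall charge of −4 the chromium centre must be in the +2 oxidation state. Cr sits in group 6, so the d-electron count is 6 − 2 = 4. Chloride and hydroxide are weak-field ligands for a first-row metal, so the complex is high-spin. The t₂g³e_g¹ (high-spin) configuration has an unevenly filled e_g set; the Jahn–Teller theorem predicts a tetragonal distortion (typically axial elongation) to lift the degeneracy.

[CrCl2(OH)4]^4-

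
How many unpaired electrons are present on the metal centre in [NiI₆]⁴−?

Ligand charges: each iodide is −1. With an overall charge of −4 the nickel centre must be in the +2 oxidation state.
Group 10 minus oxidation state 2 gives a d⁸ configuration.
In an octahedral field the d⁸ configuration is t₂g⁶e_g² (only one arrangement possible), giving 2 unpaired electrons.

2 unpaired electrons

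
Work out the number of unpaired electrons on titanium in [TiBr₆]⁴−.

Summing ligand charges against the −4 overall charge gives an oxidation state of +2 for titanium.
Group 4 minus oxidation state 2 gives a d² configuration.
In an octahedral field the d² configuration is t₂g²e_g⁰ (only one arrangement possible), giving 2 unpaired electrons.

2 unpaired electrons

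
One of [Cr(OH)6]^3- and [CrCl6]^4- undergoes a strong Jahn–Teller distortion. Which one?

[CrCl6]^4-

[Cr(OH)6]^3-: Each hydroxide is −1; balancing the −3 overall charge requires Cr(III). Chromium is a group-6 element; Cr(III) is therefore d³. The d³ configuration leaves the e_g set evenly filled (or empty) — no strong Jahn–Teller driving force.
[CrCl6]^4-: Each chloride is −1; balancing the −4 overall charge requires Cr(II). Chromium is a group-6 element; Cr(II) is therefore d⁴. Chloride is a weak-field ligand for a first-row metal, so the complex is high-spin. The t₂g³e_g¹ (high-spin) configuration has an unevenly filled e_g set; the Jahn–Teller theorem predicts a tetragonal distortion (typically axial elongation) to lift the degeneracy.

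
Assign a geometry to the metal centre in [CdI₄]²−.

Each iodide is −1; balancing the −2 overall charge requires Cd(II).
Group 12 minus oxidation state 2 gives a d¹⁰ configuration.
With 4 monodentate ligands the coordination number is 4.
A d¹⁰ ion has no crystal-field stabilisation preference between square planar and tetrahedral, so four ligands adopt the sterically favoured tetrahedral geometry.

tetrahedral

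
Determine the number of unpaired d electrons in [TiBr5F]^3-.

Ligand charges: each bromide is −1; each fluoride is −1. With an overall charge of −3 the titanium centre must be in the +3 oxidation state.
Group 4 minus oxidation state 3 gives a d¹ configuration.
In an octahedral field the d¹ configuration is t₂g¹e_g⁰ (only one arrangement possible), giving 1 unpaired electron.

1 unpaired electron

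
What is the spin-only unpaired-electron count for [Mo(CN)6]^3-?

Ligand charges: each cyanide is −1. With an overall charge of −3 the molybdenum centre must be in the +3 oxidation state.
Group 6 minus oxidation state 3 gives a d³ configuration.
In an octahedral field the d³ configuration is t₂g³e_g⁰ (only one arrangement possible), giving 3 unpaired electrons.

3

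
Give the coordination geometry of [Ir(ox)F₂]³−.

square planar

Each oxalate is −2; each fluoride is −1; balancing the −3 overall charge requires Ir(I).
Ir sits in group 9, so the d-electron count is 9 − 1 = 8.
Counting donor atoms: 1×oxalate (bidentate) → 2 donors; 2×fluoride (monodentate) → 2 donors. Coordination number = 4.
A 5d d⁸ ion has a large crystal-field splitting; square planar leaves the high-energy d_{x²−y²} orbital empty and maximises CFSE.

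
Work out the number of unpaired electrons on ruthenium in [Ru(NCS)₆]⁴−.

0

Ligand charges: each isothiocyanate is −1. With an overall charge of −4 the ruthenium centre must be in the +2 oxidation state.
Group 8 minus oxidation state 2 gives a d⁶ configuration.
The spin state decides the count: a 4d ion has a large Δₒ and is invariably low-spin.
An octahedral low-spin d⁶ ion is t₂g⁶e_g⁰, giving 0 unpaired electrons.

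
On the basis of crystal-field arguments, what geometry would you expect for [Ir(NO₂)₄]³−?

square planar

Summing ligand charges against the −3 overall charge gives an oxidation state of +1 for iridium.
Group 9 minus oxidation state 1 gives a d⁸ configuration.
Coordination number: 4.
A 5d d⁸ ion has a large crystal-field splitting; square planar leaves the high-energy d_{x²−y²} orbital empty and maximises CFSE.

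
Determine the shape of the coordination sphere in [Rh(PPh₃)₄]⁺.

square planar

Triphenylphosphine is neutral; balancing the +1 overall charge requires Rh(I).
Rh sits in group 9, so the d-electron count is 9 − 1 = 8.
Coordination number: 4.
A 4d d⁸ ion has a large crystal-field splitting; square planar leaves the high-energy d_{x²−y²} orbital empty and maximises CFSE.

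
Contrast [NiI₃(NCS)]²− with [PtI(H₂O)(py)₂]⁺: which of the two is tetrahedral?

[NiI₃(NCS)]²−

For [NiI₃(NCS)]²−: Ligand charges: each iodide is −1; each isothiocyanate is −1. With an overall charge of −2 the nickel centre must be in the +2 oxidation state. Group 10 minus oxidation state 2 gives a d⁸ configuration. Iodide and isothiocyanate are weak-field ligands. With weak-field ligands the CFSE gain from square planar is small, so a 3d d⁸ ion takes the sterically preferred tetrahedral geometry. → tetrahedral.
For [PtI(H₂O)(py)₂]⁺: Summing ligand charges against the +1 overall charge gives an oxidation state of +2 for platinum. Group 10 minus oxidation state 2 gives a d⁸ configuration. A 5d d⁸ ion has a large crystal-field splitting; square planar leaves the high-energy d_{x²−y²} orbital empty and maximises CFSE. → square planar.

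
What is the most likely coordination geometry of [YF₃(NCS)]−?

tetrahedral

Each fluoride is −1; each isothiocyanate is −1; balancing the −1 overall charge requires Y(III).
Yttrium is a group-3 element; Y(III) is therefore d⁰.
Coordination number: 4.
A d⁰ ion has no crystal-field stabilisation preference between square planar and tetrahedral, so four ligands adopt the sterically favoured tetrahedral geometry.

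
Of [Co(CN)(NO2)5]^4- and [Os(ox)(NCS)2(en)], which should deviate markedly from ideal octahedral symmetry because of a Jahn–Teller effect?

[Co(CN)(NO2)5]^4-

[Co(CN)(NO2)5]^4-: Summing ligand charges against the −4 overall charge gives an oxidation state of +2 for cobalt. Co sits in group 9, so the d-electron count is 9 − 2 = 7. Cyanide and nitro (N-bound nitrite) are strong-field ligands (high in the spectrochemical series) for a first-row metal, so the complex is low-spin. The t₂g⁶e_g¹ (low-spin) configuration has an unevenly filled e_g set; the Jahn–Teller theorem predicts a tetragonal distortion (typically axial elongation) to lift the degeneracy.
[Os(ox)(NCS)2(en)]: Summing ligand charges against the 0 overall charge gives an oxidation state of +4 for osmium. Osmium is a group-8 element; Os(IV) is therefore d⁴. A 5d ion has a large Δₒ and is invariably low-spin. The d⁴ configuration leaves the e_g set evenly filled (or empty) — no strong Jahn–Teller driving force.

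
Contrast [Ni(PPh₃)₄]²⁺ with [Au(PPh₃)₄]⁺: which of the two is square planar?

For [Ni(PPh₃)₄]²⁺: Summing ligand charges against the +2 overall charge gives an oxidation state of +2 for nickel. Nickel is a group-10 element; Ni(II) is therefore d⁸. Triphenylphosphine is a strong-field ligand (high in the spectrochemical series). A 3d d⁸ ion with strong-field ligands gains enough CFSE to favour square planar over tetrahedral. → square planar.
For [Au(PPh₃)₄]⁺: Triphenylphosphine is neutral; balancing the +1 overall charge requires Au(I). Au sits in group 11, so the d-electron count is 11 − 1 = 10. A d¹⁰ ion has no crystal-field stabilisation preference between square planar and tetrahedral, so four ligands adopt the sterically favoured tetrahedral geometry. → tetrahedral.

[Ni(PPh₃)₄]²⁺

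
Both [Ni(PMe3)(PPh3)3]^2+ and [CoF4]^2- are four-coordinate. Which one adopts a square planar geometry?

[Ni(PMe3)(PPh3)3]^2+

For [Ni(PMe3)(PPh3)3]^2+: Ligand charges: trimethylphosphine is neutral; triphenylphosphine is neutral. With an overall charge of +2 the nickel centre must be in the +2 oxidation state. Ni sits in group 10, so the d-electron count is 10 − 2 = 8. Trimethylphosphine and triphenylphosphine are strong-field ligands (high in the spectrochemical series). A 3d d⁸ ion with strong-field ligands gains enough CFSE to favour square planar over tetrahedral. → square planar.
For [CoF4]^2-: Ligand charges: each fluoride is −1. With an overall charge of −2 the cobalt centre must be in the +2 oxidation state. Cobalt is a group-9 element; Co(II) is therefore d⁷. For a high-spin 3d d⁷ ion with weak-field ligands the small Δₜ gives little square-planar CFSE advantage, so four ligands adopt the sterically favoured tetrahedral geometry. → tetrahedral.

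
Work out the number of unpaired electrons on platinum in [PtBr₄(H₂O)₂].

Ligand charges: each bromide is −1; water is neutral. With an overall charge of 0 the platinum centre must be in the +4 oxidation state.
Pt sits in group 10, so the d-electron count is 10 − 4 = 6.
The spin state decides the count: a 5d ion has a large Δₒ and is invariably low-spin.
An octahedral low-spin d⁶ ion is t₂g⁶e_g⁰, giving 0 unpaired electrons.

0 unpaired electrons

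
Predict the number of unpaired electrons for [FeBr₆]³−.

5 unpaired electrons

Each bromide is −1; balancing the −3 overall charge requires Fe(III).
Fe sits in group 8, so the d-electron count is 8 − 3 = 5.
The spin state decides the count: Bromide is a weak-field ligand for a first-row metal, so the complex is high-spin.
An octahedral high-spin d⁵ ion is t₂g³e_g², giving 5 unpaired electrons.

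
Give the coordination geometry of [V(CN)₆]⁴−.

octahedral

Each cyanide is −1; balancing the −4 overall charge requires V(II).
V sits in group 5, so the d-electron count is 5 − 2 = 3.
With 6 monodentate ligands the coordination number is 6.
Six donors around a single metal centre give an octahedral coordination sphere.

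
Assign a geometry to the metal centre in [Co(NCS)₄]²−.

Summing ligand charges against the −2 overall charge gives an oxidation state of +2 for cobalt.
Co sits in group 9, so the d-electron count is 9 − 2 = 7.
Coordination number: 4.
Isothiocyanate is a weak-field ligand.
For a high-spin 3d d⁷ ion with weak-field ligands the small Δₜ gives little square-planar CFSE advantage, so four ligands adopt the sterically favoured tetrahedral geometry.

tetrahedral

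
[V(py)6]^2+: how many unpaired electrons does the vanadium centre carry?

Ligand charges: pyridine is neutral. With an overall charge of +2 the vanadium centre must be in the +2 oxidation state.
Vanadium is a group-5 element; V(II) is therefore d³.
In an octahedral field the d³ configuration is t₂g³e_g⁰ (only one arrangement possible), giving 3 unpaired electrons.

3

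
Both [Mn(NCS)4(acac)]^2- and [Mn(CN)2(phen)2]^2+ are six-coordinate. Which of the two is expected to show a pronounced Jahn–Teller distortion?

[Mn(NCS)4(acac)]^2-

[Mn(NCS)4(acac)]^2-: Summing ligand charges against the −2 overall charge gives an oxidation state of +3 for manganese. Group 7 minus oxidation state 3 gives a d⁴ configuration. Acetylacetonate and isothiocyanate are weak-field ligands for a first-row metal, so the complex is high-spin. The t₂g³e_g¹ (high-spin) configuration has an unevenly filled e_g set; the Jahn–Teller theorem predicts a tetragonal distortion (typically axial elongation) to lift the degeneracy.
[Mn(CN)2(phen)2]^2+: Summing ligand charges against the +2 overall charge gives an oxidation state of +4 for manganese. Group 7 minus oxidation state 4 gives a d³ configuration. The d³ configuration leaves the e_g set evenly filled (or empty) — no strong Jahn–Teller driving force.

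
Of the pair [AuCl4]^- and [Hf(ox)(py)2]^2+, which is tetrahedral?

For [AuCl4]^-: Summing ligand charges against the −1 overall charge gives an oxidation state of +3 for gold. Gold is a group-11 element; Au(III) is therefore d⁸. A 5d d⁸ ion has a large crystal-field splitting; square planar leaves the high-energy d_{x²−y²} orbital empty and maximises CFSE. → square planar.
For [Hf(ox)(py)2]^2+: Summing ligand charges against the +2 overall charge gives an oxidation state of +4 for hafnium. Group 4 minus oxidation state 4 gives a d⁰ configuration. A d⁰ ion has no crystal-field stabilisation preference between square planar and tetrahedral, so four ligands adopt the sterically favoured tetrahedral geometry. → tetrahedral.

[Hf(ox)(py)2]^2+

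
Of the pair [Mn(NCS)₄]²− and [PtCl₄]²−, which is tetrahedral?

For [Mn(NCS)₄]²−: Each isothiocyanate is −1; balancing the −2 overall charge requires Mn(II). Group 7 minus oxidation state 2 gives a d⁵ configuration. A high-spin d⁵ ion has zero CFSE in either geometry, so four ligands adopt the sterically favoured tetrahedral geometry. → tetrahedral.
For [PtCl₄]²−: Summing ligand charges against the −2 overall charge gives an oxidation state of +2 for platinum. Pt sits in group 10, so the d-electron count is 10 − 2 = 8. A 5d d⁸ ion has a large crystal-field splitting; square planar leaves the high-energy d_{x²−y²} orbital empty and maximises CFSE. → square planar.

[Mn(NCS)₄]²−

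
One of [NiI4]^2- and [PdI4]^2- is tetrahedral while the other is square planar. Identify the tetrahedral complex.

[NiI4]^2-

For [NiI4]^2-: Each iodide is −1; balancing the −2 overall charge requires Ni(II). Group 10 minus oxidation state 2 gives a d⁸ configuration. Iodide is a weak-field ligand. With weak-field ligands the CFSE gain from square planar is small, so a 3d d⁸ ion takes the sterically preferred tetrahedral geometry. → tetrahedral.
For [PdI4]^2-: Summing ligand charges against the −2 overall charge gives an oxidation state of +2 for palladium. Pd sits in group 10, so the d-electron count is 10 − 2 = 8. A 4d d⁸ ion has a large crystal-field splitting; square planar leaves the high-energy d_{x²−y²} orbital empty and maximises CFSE. → square planar.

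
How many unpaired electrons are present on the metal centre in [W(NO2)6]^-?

1

Summing ligand charges against the −1 overall charge gives an oxidation state of +5 for tungsten.
Group 6 minus oxidation state 5 gives a d¹ configuration.
In an octahedral field the d¹ configuration is t₂g¹e_g⁰ (only one arrangement possible), giving 1 unpaired electron.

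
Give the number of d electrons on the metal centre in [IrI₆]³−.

Each iodide is −1; balancing the −3 overall charge requires Ir(III).
Iridium is a group-9 element; Ir(III) is therefore d⁶.

d6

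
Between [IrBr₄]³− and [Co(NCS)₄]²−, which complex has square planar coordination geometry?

[IrBr₄]³−

For [IrBr₄]³−: Each bromide is −1; balancing the −3 overall charge requires Ir(I). Ir sits in group 9, so the d-electron count is 9 − 1 = 8. A 5d d⁸ ion has a large crystal-field splitting; square planar leaves the high-energy d_{x²−y²} orbital empty and maximises CFSE. → square planar.
For [Co(NCS)₄]²−: Each isothiocyanate is −1; balancing the −2 overall charge requires Co(II). Group 9 minus oxidation state 2 gives a d⁷ configuration. For a high-spin 3d d⁷ ion with weak-field ligands the small Δₜ gives little square-planar CFSE advantage, so four ligands adopt the sterically favoured tetrahedral geometry. → tetrahedral.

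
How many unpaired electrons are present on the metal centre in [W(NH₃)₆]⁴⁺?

Summing ligand charges against the +4 overall charge gives an oxidation state of +4 for tungsten.
Tungsten is a group-6 element; W(IV) is therefore d².
In an octahedral field the d² configuration is t₂g²e_g⁰ (only one arrangement possible), giving 2 unpaired electrons.

2 unpaired electrons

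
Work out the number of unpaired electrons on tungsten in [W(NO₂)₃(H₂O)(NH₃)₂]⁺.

2

Ligand charges: each nitro (N-bound nitrite) is −1; water is neutral; ammonia is neutral. With an overall charge of +1 the tungsten centre must be in the +4 oxidation state.
W sits in group 6, so the d-electron count is 6 − 4 = 2.
In an octahedral field the d² configuration is t₂g²e_g⁰ (only one arrangement possible), giving 2 unpaired electrons.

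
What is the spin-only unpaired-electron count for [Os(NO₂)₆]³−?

1 unpaired electron

Ligand charges: each nitro (N-bound nitrite) is −1. With an overall charge of −3 the osmium centre must be in the +3 oxidation state.
Group 8 minus oxidation state 3 gives a d⁵ configuration.
The spin state decides the count: a 5d ion has a large Δₒ and is invariably low-spin.
An octahedral low-spin d⁵ ion is t₂g⁵e_g⁰, giving 1 unpaired electron.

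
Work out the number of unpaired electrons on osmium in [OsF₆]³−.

1 unpaired electron

Ligand charges: each fluoride is −1. With an overall charge of −3 the osmium centre must be in the +3 oxidation state.
Os sits in group 8, so the d-electron count is 8 − 3 = 5.
The spin state decides the count: a 5d ion has a large Δₒ and is invariably low-spin.
An octahedral low-spin d⁵ ion is t₂g⁵e_g⁰, giving 1 unpaired electron.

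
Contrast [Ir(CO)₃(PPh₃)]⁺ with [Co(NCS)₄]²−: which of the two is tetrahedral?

[Co(NCS)₄]²−

For [Ir(CO)₃(PPh₃)]⁺: Carbonyl is neutral; triphenylphosphine is neutral; balancing the +1 overall charge requires Ir(I). Iridium is a group-9 element; Ir(I) is therefore d⁸. A 5d d⁸ ion has a large crystal-field splitting; square planar leaves the high-energy d_{x²−y²} orbital empty and maximises CFSE. → square planar.
For [Co(NCS)₄]²−: Each isothiocyanate is −1; balancing the −2 overall charge requires Co(II). Group 9 minus oxidation state 2 gives a d⁷ configuration. For a high-spin 3d d⁷ ion with weak-field ligands the small Δₜ gives little square-planar CFSE advantage, so four ligands adopt the sterically favoured tetrahedral geometry. → tetrahedral.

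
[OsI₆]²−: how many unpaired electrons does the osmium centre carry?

Summing ligand charges against the −2 overall charge gives an oxidation state of +4 for osmium.
Os sits in group 8, so the d-electron count is 8 − 4 = 4.
The spin state decides the count: a 5d ion has a large Δₒ and is invariably low-spin.
An octahedral low-spin d⁴ ion is t₂g⁴e_g⁰, giving 2 unpaired electrons.

2 unpaired electrons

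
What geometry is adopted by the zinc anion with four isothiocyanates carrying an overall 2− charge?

tetrahedral

Summing ligand charges against the −2 overall charge gives an oxidation state of +2 for zinc.
Group 12 minus oxidation state 2 gives a d¹⁰ configuration.
Coordination number: 4.
A d¹⁰ ion has no crystal-field stabilisation preference between square planar and tetrahedral, so four ligands adopt the sterically favoured tetrahedral geometry.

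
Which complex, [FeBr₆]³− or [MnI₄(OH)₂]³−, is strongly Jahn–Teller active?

[FeBr₆]³−: Ligand charges: each bromide is −1. With an overall charge of −3 the iron centre must be in the +3 oxidation state. Fe sits in group 8, so the d-electron count is 8 − 3 = 5. Bromide is a weak-field ligand for a first-row metal, so the complex is high-spin. The d⁵ configuration leaves the e_g set evenly filled (or empty) — no strong Jahn–Teller driving force.
[MnI₄(OH)₂]³−: Summing ligand charges against the −3 overall charge gives an oxidation state of +3 for manganese. Group 7 minus oxidation state 3 gives a d⁴ configuration. Hydroxide and iodide are weak-field ligands for a first-row metal, so the complex is high-spin. The t₂g³e_g¹ (high-spin) configuration has an unevenly filled e_g set; the Jahn–Teller theorem predicts a tetragonal distortion (typically axial elongation) to lift the degeneracy.

[MnI₄(OH)₂]³−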